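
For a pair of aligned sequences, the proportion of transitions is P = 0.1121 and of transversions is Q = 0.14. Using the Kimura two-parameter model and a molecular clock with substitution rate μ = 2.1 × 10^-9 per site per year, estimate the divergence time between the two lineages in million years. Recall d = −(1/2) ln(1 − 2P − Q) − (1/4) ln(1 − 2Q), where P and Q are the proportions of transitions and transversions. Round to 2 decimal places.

73.47

Under the Kimura two-parameter model, d = −½ ln(1 − 2P − Q) − ¼ ln(1 − 2Q).
1 − 2P − Q = 0.6358, giving −½ ln(0.6358) = 0.226436.
1 − 2Q = 0.72, giving −¼ ln(0.72) = 0.082126.
d = 0.226436 + 0.082126 = 0.308562.
Under a molecular clock d = 2μt, so t = d/(2μ) = 0.308562 / (2 × 2.1 × 10^-9) = 73.47 million years.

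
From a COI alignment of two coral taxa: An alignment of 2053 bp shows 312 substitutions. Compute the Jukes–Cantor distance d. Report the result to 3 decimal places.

0.170

p = 312/2053 ≈ 0.151973.
d = −(3/4) ln(1 − 4p/3) = −0.75 ln(1 − 0.202631) = −0.75 ln(0.797369)
  = −0.75 × (-0.226438) = 0.169829 substitutions/site.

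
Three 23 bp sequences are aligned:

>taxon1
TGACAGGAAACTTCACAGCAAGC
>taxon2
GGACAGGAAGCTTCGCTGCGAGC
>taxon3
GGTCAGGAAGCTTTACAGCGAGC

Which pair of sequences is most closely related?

taxon2 and taxon3

taxon1–taxon2: 5/23 differ, p = 0.217, d = 0.257.
taxon1–taxon3: 5/23 differ, p = 0.217, d = 0.257.
taxon2–taxon3: 4/23 differ, p = 0.174, d = 0.198.
The smallest distance is between taxon2 and taxon3.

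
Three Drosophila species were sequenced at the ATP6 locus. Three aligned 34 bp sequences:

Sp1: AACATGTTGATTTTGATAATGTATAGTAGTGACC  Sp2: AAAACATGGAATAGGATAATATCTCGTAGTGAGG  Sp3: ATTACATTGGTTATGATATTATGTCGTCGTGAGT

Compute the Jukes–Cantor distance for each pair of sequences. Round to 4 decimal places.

d(Sp1,Sp2) = 0.4770, d(Sp1,Sp3) = 0.5347, d(Sp2,Sp3) = 0.3734

Sp1–Sp2: 12/34 sites differ → p ≈ 0.352941, d = −0.75 ln(1 − 0.470588) = 0.476991 ≈ 0.4770.
Sp1–Sp3: 13/34 sites differ → p ≈ 0.382353, d = −0.75 ln(1 − 0.509804) = 0.534712 ≈ 0.5347.
Sp2–Sp3: 10/34 sites differ → p ≈ 0.294118, d = −0.75 ln(1 − 0.392157) = 0.373379 ≈ 0.3734.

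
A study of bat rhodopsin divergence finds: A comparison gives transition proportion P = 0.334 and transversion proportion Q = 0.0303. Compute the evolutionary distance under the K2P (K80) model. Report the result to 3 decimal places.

Under the Kimura two-parameter model, d = −½ ln(1 − 2P − Q) − ¼ ln(1 − 2Q).
1 − 2P − Q = 0.3017, giving −½ ln(0.3017) = 0.599161.
1 − 2Q = 0.9394, giving −¼ ln(0.9394) = 0.015628.
d = 0.599161 + 0.015628 = 0.614789.

0.615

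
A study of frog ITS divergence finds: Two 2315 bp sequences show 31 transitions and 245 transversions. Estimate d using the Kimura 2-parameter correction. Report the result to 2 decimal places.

P = 31/2315 ≈ 0.013391 and Q = 245/2315 ≈ 0.105832.
Under the Kimura two-parameter model, d = −½ ln(1 − 2P − Q) − ¼ ln(1 − 2Q).
1 − 2P − Q = 0.867386, giving −½ ln(0.867386) = 0.071136.
1 − 2Q = 0.788336, giving −¼ ln(0.788336) = 0.059458.
d = 0.071136 + 0.059458 = 0.130594.

0.13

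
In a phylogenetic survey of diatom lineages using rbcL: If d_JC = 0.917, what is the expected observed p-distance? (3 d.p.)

0.529

p = (3/4)(1 − e^(−4d/3)) = 0.75 × (1 − e^(-1.222667)) = 0.75 × (1 − 0.294444) = 0.529167.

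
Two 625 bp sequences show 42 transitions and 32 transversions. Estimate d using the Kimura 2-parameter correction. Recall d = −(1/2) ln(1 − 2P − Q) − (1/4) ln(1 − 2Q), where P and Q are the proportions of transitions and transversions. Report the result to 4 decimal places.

0.1297

P = 42/625 = 0.0672 and Q = 32/625 = 0.0512.
Under the Kimura two-parameter model, d = −½ ln(1 − 2P − Q) − ¼ ln(1 − 2Q).
1 − 2P − Q = 0.8144, giving −½ ln(0.8144) = 0.102652.
1 − 2Q = 0.8976, giving −¼ ln(0.8976) = 0.027008.
d = 0.102652 + 0.027008 = 0.129660.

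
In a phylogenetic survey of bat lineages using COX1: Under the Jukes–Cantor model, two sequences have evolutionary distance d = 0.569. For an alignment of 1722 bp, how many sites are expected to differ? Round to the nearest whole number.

687

Invert JC69: p = (3/4)(1 − e^(−4d/3)) = 0.75 × (1 − e^(-0.758667)) = 0.75 × (1 − 0.468290) = 0.398783.
Expected differing sites = pL ≈ 0.398783 × 1722 = 686.704326 ≈ 687.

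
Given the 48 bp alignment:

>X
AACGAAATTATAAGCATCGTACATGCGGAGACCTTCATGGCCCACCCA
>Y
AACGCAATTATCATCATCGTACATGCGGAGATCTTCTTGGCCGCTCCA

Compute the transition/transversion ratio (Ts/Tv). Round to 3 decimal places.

Transitions are A↔G and C↔T; transversions are all other mismatches.
Transitions: 2. Transversions: 6.
R = 2/6 = 0.333333… ≈ 0.333 (to 3 d.p.).

0.333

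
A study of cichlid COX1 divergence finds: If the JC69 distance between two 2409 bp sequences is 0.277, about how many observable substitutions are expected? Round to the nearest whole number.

Invert JC69: p = (3/4)(1 − e^(−4d/3)) = 0.75 × (1 − e^(-0.369333)) = 0.75 × (1 − 0.691195) = 0.231604.
Expected differing sites = pL ≈ 0.231604 × 2409 = 557.934036 ≈ 558.

558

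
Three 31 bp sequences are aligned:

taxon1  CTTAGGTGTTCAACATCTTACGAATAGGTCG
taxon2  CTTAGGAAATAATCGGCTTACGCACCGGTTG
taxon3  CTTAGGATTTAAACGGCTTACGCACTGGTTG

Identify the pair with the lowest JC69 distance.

taxon1–taxon2: 11/31 differ, p = 0.355, d = 0.481.
taxon1–taxon3: 9/31 differ, p = 0.290, d = 0.367.
taxon2–taxon3: 4/31 differ, p = 0.129, d = 0.142.
The smallest distance is between taxon2 and taxon3.

taxon2 and taxon3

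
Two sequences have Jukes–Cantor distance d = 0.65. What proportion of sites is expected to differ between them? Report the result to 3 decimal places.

0.435

p = (3/4)(1 − e^(−4d/3)) = 0.75 × (1 − e^(-0.866667)) = 0.75 × (1 − 0.420350) = 0.434738.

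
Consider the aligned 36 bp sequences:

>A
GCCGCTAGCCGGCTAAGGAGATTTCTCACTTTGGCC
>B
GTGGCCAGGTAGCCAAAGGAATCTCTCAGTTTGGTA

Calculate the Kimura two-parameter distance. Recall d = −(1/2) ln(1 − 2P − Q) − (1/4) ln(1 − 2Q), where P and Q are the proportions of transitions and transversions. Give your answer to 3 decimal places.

0.612

Of 36 sites, 10 differences are transitions and 4 are transversions, so P = 10/36 ≈ 0.277778 and Q = 4/36 ≈ 0.111111.
Under the Kimura two-parameter model, d = −½ ln(1 − 2P − Q) − ¼ ln(1 − 2Q).
1 − 2P − Q = 0.333333, giving −½ ln(0.333333) = 0.549307.
1 − 2Q = 0.777778, giving −¼ ln(0.777778) = 0.062829.
d = 0.549307 + 0.062829 = 0.612136.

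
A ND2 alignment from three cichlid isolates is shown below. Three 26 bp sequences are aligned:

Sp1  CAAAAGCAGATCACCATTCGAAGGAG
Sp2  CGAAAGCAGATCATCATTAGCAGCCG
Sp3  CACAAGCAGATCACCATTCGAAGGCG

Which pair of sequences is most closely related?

Sp1 and Sp3

Sp1–Sp2: 6/26 differ, p = 0.231, d = 0.276.
Sp1–Sp3: 2/26 differ, p = 0.077, d = 0.081.
Sp2–Sp3: 6/26 differ, p = 0.231, d = 0.276.
The smallest distance is between Sp1 and Sp3.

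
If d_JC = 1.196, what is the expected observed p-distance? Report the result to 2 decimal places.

0.60

p = (3/4)(1 − e^(−4d/3)) = 0.75 × (1 − e^(-1.594667)) = 0.75 × (1 − 0.202976) = 0.597768.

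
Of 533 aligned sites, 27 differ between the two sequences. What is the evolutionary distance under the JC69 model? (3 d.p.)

p = 27/533 ≈ 0.050657.
d = −(3/4) ln(1 − 4p/3) = −0.75 ln(1 − 0.067543) = −0.75 ln(0.932457)
  = −0.75 × (-0.069932) = 0.052449 substitutions/site.

0.052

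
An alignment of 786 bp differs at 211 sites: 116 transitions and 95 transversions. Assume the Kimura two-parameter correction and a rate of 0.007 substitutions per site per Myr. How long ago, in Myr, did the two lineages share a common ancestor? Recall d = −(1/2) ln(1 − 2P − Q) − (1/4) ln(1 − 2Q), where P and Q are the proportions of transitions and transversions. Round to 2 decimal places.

P = 116/786 ≈ 0.147583 and Q = 95/786 ≈ 0.120865.
Under the Kimura two-parameter model, d = −½ ln(1 − 2P − Q) − ¼ ln(1 − 2Q).
1 − 2P − Q = 0.583969, giving −½ ln(0.583969) = 0.268954.
1 − 2Q = 0.75827, giving −¼ ln(0.75827) = 0.069179.
d = 0.268954 + 0.069179 = 0.338133.
Under a molecular clock d = 2μt, so t = d/(2μ) = 0.338133 / (2 × 0.007) = 24.15 Myr.

24.15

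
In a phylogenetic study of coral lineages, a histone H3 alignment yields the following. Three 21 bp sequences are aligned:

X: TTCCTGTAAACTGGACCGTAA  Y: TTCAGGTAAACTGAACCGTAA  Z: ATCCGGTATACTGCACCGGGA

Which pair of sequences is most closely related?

X–Y: 3/21 differ, p = 0.143, d = 0.158.
X–Z: 6/21 differ, p = 0.286, d = 0.360.
Y–Z: 6/21 differ, p = 0.286, d = 0.360.
The smallest distance is between X and Y.

X and Y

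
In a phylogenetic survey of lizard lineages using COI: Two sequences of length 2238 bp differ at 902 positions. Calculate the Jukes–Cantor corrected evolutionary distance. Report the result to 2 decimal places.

p = 902/2238 ≈ 0.403038.
d = −(3/4) ln(1 − 4p/3) = −0.75 ln(1 − 0.537384) = −0.75 ln(0.462616)
  = −0.75 × (-0.770858) = 0.578144 substitutions/site.

0.58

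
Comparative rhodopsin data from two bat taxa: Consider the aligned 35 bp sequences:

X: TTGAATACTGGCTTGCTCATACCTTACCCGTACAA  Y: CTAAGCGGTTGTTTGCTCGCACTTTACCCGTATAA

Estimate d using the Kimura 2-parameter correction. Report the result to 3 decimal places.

Of 35 sites, 10 differences are transitions and 2 are transversions, so P = 10/35 ≈ 0.285714 and Q = 2/35 ≈ 0.057143.
Under the Kimura two-parameter model, d = −½ ln(1 − 2P − Q) − ¼ ln(1 − 2Q).
1 − 2P − Q = 0.371429, giving −½ ln(0.371429) = 0.495199.
1 − 2Q = 0.885714, giving −¼ ln(0.885714) = 0.030340.
d = 0.495199 + 0.030340 = 0.525539.

0.526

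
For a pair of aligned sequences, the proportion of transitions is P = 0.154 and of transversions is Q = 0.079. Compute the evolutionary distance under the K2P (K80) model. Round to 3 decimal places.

Under the Kimura two-parameter model, d = −½ ln(1 − 2P − Q) − ¼ ln(1 − 2Q).
1 − 2P − Q = 0.613, giving −½ ln(0.613) = 0.244695.
1 − 2Q = 0.842, giving −¼ ln(0.842) = 0.042994.
d = 0.244695 + 0.042994 = 0.287689.

0.288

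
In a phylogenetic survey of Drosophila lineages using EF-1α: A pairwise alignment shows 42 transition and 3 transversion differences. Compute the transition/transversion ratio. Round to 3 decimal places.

14.000

R = 42/3 = 14.000.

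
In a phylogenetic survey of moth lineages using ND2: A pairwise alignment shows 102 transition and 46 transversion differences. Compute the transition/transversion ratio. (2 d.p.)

R = 102/46 = 2.217391… ≈ 2.22 (to 2 d.p.).

2.22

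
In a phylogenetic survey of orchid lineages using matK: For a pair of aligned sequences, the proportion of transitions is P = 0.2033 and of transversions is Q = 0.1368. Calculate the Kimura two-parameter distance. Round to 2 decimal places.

0.47

Under the Kimura two-parameter model, d = −½ ln(1 − 2P − Q) − ¼ ln(1 − 2Q).
1 − 2P − Q = 0.4566, giving −½ ln(0.4566) = 0.391974.
1 − 2Q = 0.7264, giving −¼ ln(0.7264) = 0.079914.
d = 0.391974 + 0.079914 = 0.471888.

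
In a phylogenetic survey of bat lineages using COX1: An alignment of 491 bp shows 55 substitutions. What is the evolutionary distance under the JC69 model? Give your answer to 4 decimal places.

0.1213

p = 55/491 ≈ 0.112016.
d = −(3/4) ln(1 − 4p/3) = −0.75 ln(1 − 0.149355) = −0.75 ln(0.850645)
  = −0.75 × (-0.161760) = 0.121320 substitutions/site.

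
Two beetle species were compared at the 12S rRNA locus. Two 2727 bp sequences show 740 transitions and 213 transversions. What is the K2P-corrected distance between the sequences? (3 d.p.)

0.527

P = 740/2727 ≈ 0.27136 and Q = 213/2727 ≈ 0.078108.
Under the Kimura two-parameter model, d = −½ ln(1 − 2P − Q) − ¼ ln(1 − 2Q).
1 − 2P − Q = 0.379172, giving −½ ln(0.379172) = 0.484883.
1 − 2Q = 0.843784, giving −¼ ln(0.843784) = 0.042465.
d = 0.484883 + 0.042465 = 0.527348.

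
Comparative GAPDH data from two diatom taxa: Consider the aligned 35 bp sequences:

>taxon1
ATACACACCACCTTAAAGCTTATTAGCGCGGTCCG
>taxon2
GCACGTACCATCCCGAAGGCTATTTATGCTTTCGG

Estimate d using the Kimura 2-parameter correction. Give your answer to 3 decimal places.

Of 35 sites, 11 differences are transitions and 5 are transversions, so P = 11/35 ≈ 0.314286 and Q = 5/35 ≈ 0.142857.
Under the Kimura two-parameter model, d = −½ ln(1 − 2P − Q) − ¼ ln(1 − 2Q).
1 − 2P − Q = 0.228571, giving −½ ln(0.228571) = 0.737954.
1 − 2Q = 0.714286, giving −¼ ln(0.714286) = 0.084118.
d = 0.737954 + 0.084118 = 0.822072.

0.822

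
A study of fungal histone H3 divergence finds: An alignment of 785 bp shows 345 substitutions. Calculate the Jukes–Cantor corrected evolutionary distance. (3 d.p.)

p = 345/785 ≈ 0.43949.
d = −(3/4) ln(1 − 4p/3) = −0.75 ln(1 − 0.585987) = −0.75 ln(0.414013)
  = −0.75 × (-0.881858) = 0.661394 substitutions/site.

0.661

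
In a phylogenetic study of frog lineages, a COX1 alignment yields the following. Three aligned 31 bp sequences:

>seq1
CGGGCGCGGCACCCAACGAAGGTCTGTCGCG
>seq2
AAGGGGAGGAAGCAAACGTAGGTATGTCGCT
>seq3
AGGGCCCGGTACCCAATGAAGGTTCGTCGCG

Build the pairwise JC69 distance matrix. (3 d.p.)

d(seq1,seq2) = 0.422, d(seq1,seq3) = 0.224, d(seq2,seq3) = 0.544

seq1–seq2: 10/31 sites differ → p ≈ 0.322581, d = −0.75 ln(1 − 0.430108) = 0.421731 ≈ 0.422.
seq1–seq3: 6/31 sites differ → p ≈ 0.193548, d = −0.75 ln(1 − 0.258064) = 0.223869 ≈ 0.224.
seq2–seq3: 12/31 sites differ → p ≈ 0.387097, d = −0.75 ln(1 − 0.516129) = 0.544453 ≈ 0.544.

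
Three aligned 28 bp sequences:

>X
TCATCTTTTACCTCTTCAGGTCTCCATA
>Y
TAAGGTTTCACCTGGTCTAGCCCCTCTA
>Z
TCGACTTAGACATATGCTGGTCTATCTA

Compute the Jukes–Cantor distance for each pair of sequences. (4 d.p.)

X–Y: 12/28 sites differ → p ≈ 0.428571, d = −0.75 ln(1 − 0.571428) = 0.635472 ≈ 0.6355.
X–Z: 11/28 sites differ → p ≈ 0.392857, d = −0.75 ln(1 − 0.523809) = 0.556452 ≈ 0.5565.
Y–Z: 14/28 sites differ → p = 0.5, d = −0.75 ln(1 − 0.666667) = 0.823960 ≈ 0.8240.

d(X,Y) = 0.6355, d(X,Z) = 0.5565, d(Y,Z) = 0.8240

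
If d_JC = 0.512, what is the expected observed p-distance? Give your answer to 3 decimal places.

p = (3/4)(1 − e^(−4d/3)) = 0.75 × (1 − e^(-0.682667)) = 0.75 × (1 − 0.505268) = 0.371049.

0.371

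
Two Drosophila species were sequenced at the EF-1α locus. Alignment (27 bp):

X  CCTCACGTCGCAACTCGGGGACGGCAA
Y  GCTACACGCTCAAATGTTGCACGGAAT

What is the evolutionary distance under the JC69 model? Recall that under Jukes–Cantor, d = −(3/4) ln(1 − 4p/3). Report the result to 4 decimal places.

The sequences differ at 14 of 27 sites, so p = 14/27 ≈ 0.518519.
d = −(3/4) ln(1 − 4p/3) = −0.75 ln(1 − 0.691359) = −0.75 ln(0.308641)
  = −0.75 × (-1.175576) = 0.881682 substitutions/site.

0.8817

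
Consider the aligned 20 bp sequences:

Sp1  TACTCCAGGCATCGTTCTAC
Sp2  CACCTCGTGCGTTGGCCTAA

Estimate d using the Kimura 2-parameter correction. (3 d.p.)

Of 20 sites, 7 differences are transitions and 3 are transversions, so P = 7/20 = 0.35 and Q = 3/20 = 0.15.
Under the Kimura two-parameter model, d = −½ ln(1 − 2P − Q) − ¼ ln(1 − 2Q).
1 − 2P − Q = 0.15, giving −½ ln(0.15) = 0.948560.
1 − 2Q = 0.7, giving −¼ ln(0.7) = 0.089169.
d = 0.948560 + 0.089169 = 1.037729.

1.038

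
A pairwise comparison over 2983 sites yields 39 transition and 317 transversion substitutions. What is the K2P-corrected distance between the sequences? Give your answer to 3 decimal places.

P = 39/2983 ≈ 0.013074 and Q = 317/2983 ≈ 0.106269.
Under the Kimura two-parameter model, d = −½ ln(1 − 2P − Q) − ¼ ln(1 − 2Q).
1 − 2P − Q = 0.867583, giving −½ ln(0.867583) = 0.071022.
1 − 2Q = 0.787462, giving −¼ ln(0.787462) = 0.059735.
d = 0.071022 + 0.059735 = 0.130757.

0.131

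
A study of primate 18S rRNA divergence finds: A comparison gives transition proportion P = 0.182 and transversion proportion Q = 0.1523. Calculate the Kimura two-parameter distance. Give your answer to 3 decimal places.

Under the Kimura two-parameter model, d = −½ ln(1 − 2P − Q) − ¼ ln(1 − 2Q).
1 − 2P − Q = 0.4837, giving −½ ln(0.4837) = 0.363145.
1 − 2Q = 0.6954, giving −¼ ln(0.6954) = 0.090817.
d = 0.363145 + 0.090817 = 0.453962.

0.454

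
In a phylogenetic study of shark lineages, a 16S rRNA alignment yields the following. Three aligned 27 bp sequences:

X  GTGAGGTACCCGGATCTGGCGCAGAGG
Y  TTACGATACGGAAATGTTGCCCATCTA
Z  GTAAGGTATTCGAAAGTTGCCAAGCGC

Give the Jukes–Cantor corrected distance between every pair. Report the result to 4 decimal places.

d(X,Y) = 1.0124, d(X,Z) = 0.5876, d(Y,Z) = 0.6735

X–Y: 15/27 sites differ → p ≈ 0.555556, d = −0.75 ln(1 − 0.740741) = 1.012446 ≈ 1.0124.
X–Z: 11/27 sites differ → p ≈ 0.407407, d = −0.75 ln(1 − 0.543209) = 0.587647 ≈ 0.5876.
Y–Z: 12/27 sites differ → p ≈ 0.444444, d = −0.75 ln(1 − 0.592592) = 0.673455 ≈ 0.6735.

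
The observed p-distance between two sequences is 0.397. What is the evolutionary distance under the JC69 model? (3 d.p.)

0.565

d = −(3/4) ln(1 − 4p/3) = −0.75 ln(1 − 0.529333) = −0.75 ln(0.470667)
  = −0.75 × (-0.753604) = 0.565203 substitutions/site.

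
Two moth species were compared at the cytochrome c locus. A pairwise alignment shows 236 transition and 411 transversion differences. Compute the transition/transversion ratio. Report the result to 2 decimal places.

R = 236/411 = 0.574209… ≈ 0.57 (to 2 d.p.).

0.57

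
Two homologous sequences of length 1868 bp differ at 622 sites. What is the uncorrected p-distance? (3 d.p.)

0.333

p = 622/1868 = 0.332976… ≈ 0.333 (to 3 d.p.).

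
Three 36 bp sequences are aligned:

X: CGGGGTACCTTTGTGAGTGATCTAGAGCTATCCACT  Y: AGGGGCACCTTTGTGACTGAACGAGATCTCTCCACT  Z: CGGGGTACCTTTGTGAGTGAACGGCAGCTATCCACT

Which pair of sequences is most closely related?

X–Y: 7/36 differ, p = 0.194, d = 0.225.
X–Z: 4/36 differ, p = 0.111, d = 0.120.
Y–Z: 7/36 differ, p = 0.194, d = 0.225.
The smallest distance is between X and Z.

X and Z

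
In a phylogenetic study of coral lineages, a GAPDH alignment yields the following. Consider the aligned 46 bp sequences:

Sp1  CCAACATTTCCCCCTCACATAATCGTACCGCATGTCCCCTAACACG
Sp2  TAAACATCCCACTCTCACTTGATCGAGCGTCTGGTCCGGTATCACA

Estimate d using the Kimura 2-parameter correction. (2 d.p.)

Of 46 sites, 7 differences are transitions and 11 are transversions, so P = 7/46 ≈ 0.152174 and Q = 11/46 ≈ 0.23913.
Under the Kimura two-parameter model, d = −½ ln(1 − 2P − Q) − ¼ ln(1 − 2Q).
1 − 2P − Q = 0.456522, giving −½ ln(0.456522) = 0.392059.
1 − 2Q = 0.52174, giving −¼ ln(0.52174) = 0.162646.
d = 0.392059 + 0.162646 = 0.554705.

0.55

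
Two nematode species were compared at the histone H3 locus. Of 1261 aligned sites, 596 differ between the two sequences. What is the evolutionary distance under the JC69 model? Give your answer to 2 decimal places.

p = 596/1261 ≈ 0.472641.
d = −(3/4) ln(1 − 4p/3) = −0.75 ln(1 − 0.630188) = −0.75 ln(0.369812)
  = −0.75 × (-0.994761) = 0.746071 substitutions/site.

0.75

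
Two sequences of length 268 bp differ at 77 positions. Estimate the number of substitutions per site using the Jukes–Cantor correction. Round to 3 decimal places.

p = 77/268 ≈ 0.287313.
d = −(3/4) ln(1 − 4p/3) = −0.75 ln(1 − 0.383084) = −0.75 ln(0.616916)
  = −0.75 × (-0.483022) = 0.362267 substitutions/site.

0.362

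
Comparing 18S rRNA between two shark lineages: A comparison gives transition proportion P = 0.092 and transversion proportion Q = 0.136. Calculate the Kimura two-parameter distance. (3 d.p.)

Under the Kimura two-parameter model, d = −½ ln(1 − 2P − Q) − ¼ ln(1 − 2Q).
1 − 2P − Q = 0.68, giving −½ ln(0.68) = 0.192831.
1 − 2Q = 0.728, giving −¼ ln(0.728) = 0.079364.
d = 0.192831 + 0.079364 = 0.272195.

0.272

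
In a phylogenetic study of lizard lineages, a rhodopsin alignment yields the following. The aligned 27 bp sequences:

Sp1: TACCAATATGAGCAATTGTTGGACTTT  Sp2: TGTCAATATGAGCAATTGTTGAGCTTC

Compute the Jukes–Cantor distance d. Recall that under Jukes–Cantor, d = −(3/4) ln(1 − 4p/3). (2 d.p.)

The sequences differ at 5 of 27 sites (2, 3, 22, 23, 27), so p = 5/27 ≈ 0.185185.
d = −(3/4) ln(1 − 4p/3) = −0.75 ln(1 − 0.246913) = −0.75 ln(0.753087)
  = −0.75 × (-0.283575) = 0.212681 substitutions/site.

0.21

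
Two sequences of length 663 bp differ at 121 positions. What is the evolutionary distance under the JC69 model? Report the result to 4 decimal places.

p = 121/663 ≈ 0.182504.
d = −(3/4) ln(1 − 4p/3) = −0.75 ln(1 − 0.243339) = −0.75 ln(0.756661)
  = −0.75 × (-0.278840) = 0.209130 substitutions/site.

0.2091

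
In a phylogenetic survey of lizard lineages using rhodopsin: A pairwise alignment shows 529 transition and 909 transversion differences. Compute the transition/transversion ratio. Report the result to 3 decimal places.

R = 529/909 = 0.581958… ≈ 0.582 (to 3 d.p.).

0.582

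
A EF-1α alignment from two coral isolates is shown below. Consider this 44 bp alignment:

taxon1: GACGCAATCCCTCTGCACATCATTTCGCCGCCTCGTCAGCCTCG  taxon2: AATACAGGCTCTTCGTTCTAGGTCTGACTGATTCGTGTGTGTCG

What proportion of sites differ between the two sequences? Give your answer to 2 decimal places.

0.55

The sequences differ at 24 of 44 positions.
p = 24/44 = 0.545454… ≈ 0.55 (to 2 d.p.).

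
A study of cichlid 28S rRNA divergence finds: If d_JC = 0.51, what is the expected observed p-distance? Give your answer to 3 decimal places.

0.370

p = (3/4)(1 − e^(−4d/3)) = 0.75 × (1 − e^(-0.68)) = 0.75 × (1 − 0.506617) = 0.370037.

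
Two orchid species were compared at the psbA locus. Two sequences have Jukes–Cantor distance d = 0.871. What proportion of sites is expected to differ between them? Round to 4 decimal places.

0.5152

p = (3/4)(1 − e^(−4d/3)) = 0.75 × (1 − e^(-1.161333)) = 0.75 × (1 − 0.313069) = 0.515198.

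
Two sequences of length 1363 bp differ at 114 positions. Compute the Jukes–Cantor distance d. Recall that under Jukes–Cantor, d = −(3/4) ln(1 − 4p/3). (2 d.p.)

p = 114/1363 ≈ 0.083639.
d = −(3/4) ln(1 − 4p/3) = −0.75 ln(1 − 0.111519) = −0.75 ln(0.888481)
  = −0.75 × (-0.118242) = 0.088682 substitutions/site.

0.09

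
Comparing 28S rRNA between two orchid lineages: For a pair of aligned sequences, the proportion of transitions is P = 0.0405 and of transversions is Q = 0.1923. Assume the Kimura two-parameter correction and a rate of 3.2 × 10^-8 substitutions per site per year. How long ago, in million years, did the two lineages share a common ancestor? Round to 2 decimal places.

4.39

Under the Kimura two-parameter model, d = −½ ln(1 − 2P − Q) − ¼ ln(1 − 2Q).
1 − 2P − Q = 0.7267, giving −½ ln(0.7267) = 0.159621.
1 − 2Q = 0.6154, giving −¼ ln(0.6154) = 0.121371.
d = 0.159621 + 0.121371 = 0.280992.
Under a molecular clock d = 2μt, so t = d/(2μ) = 0.280992 / (2 × 3.2 × 10^-8) = 4.39 million years.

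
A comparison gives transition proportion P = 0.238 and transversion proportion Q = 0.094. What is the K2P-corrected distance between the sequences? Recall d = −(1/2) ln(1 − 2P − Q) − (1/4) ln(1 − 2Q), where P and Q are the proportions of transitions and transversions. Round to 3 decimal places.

Under the Kimura two-parameter model, d = −½ ln(1 − 2P − Q) − ¼ ln(1 − 2Q).
1 − 2P − Q = 0.43, giving −½ ln(0.43) = 0.421985.
1 − 2Q = 0.812, giving −¼ ln(0.812) = 0.052064.
d = 0.421985 + 0.052064 = 0.474049.

0.474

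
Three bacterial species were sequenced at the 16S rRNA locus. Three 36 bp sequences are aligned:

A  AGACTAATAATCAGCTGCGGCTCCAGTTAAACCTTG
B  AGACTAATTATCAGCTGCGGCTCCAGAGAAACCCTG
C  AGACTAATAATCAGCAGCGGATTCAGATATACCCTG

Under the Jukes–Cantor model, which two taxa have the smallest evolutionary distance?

A–B: 4/36 differ, p = 0.111, d = 0.120.
A–C: 6/36 differ, p = 0.167, d = 0.188.
B–C: 6/36 differ, p = 0.167, d = 0.188.
The smallest distance is between A and B.

A and B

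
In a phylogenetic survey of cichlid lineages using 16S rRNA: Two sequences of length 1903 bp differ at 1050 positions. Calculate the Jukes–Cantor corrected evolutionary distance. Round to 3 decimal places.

0.998

p = 1050/1903 ≈ 0.55176.
d = −(3/4) ln(1 − 4p/3) = −0.75 ln(1 − 0.73568) = −0.75 ln(0.26432)
  = −0.75 × (-1.330595) = 0.997946 substitutions/site.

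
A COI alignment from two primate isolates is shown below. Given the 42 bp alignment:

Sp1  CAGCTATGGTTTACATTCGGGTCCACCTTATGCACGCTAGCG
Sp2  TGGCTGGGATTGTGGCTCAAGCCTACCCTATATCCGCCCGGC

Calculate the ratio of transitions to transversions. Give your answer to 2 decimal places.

1.75

Transitions are A↔G and C↔T; transversions are all other mismatches.
Transitions: 14. Transversions: 8.
R = 14/8 = 1.75.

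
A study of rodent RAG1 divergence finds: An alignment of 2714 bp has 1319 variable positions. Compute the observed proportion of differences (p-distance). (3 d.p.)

0.486

p = 1319/2714 = 0.485998… ≈ 0.486 (to 3 d.p.).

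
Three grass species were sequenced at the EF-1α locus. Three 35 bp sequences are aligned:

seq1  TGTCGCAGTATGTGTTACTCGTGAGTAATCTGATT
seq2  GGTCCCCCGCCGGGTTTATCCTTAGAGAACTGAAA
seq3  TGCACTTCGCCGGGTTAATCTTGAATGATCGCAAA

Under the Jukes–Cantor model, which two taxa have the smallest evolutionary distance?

seq1–seq2: 17/35 differ, p = 0.486, d = 0.782.
seq1–seq3: 18/35 differ, p = 0.514, d = 0.868.
seq2–seq3: 13/35 differ, p = 0.371, d = 0.513.
The smallest distance is between seq2 and seq3.

seq2 and seq3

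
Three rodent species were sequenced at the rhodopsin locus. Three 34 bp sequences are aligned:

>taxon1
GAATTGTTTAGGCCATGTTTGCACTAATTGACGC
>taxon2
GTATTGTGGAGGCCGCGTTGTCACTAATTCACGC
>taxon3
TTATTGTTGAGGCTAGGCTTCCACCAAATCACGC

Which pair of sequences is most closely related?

taxon1 and taxon2

taxon1–taxon2: 8/34 differ, p = 0.235, d = 0.282.
taxon1–taxon3: 10/34 differ, p = 0.294, d = 0.373.
taxon2–taxon3: 10/34 differ, p = 0.294, d = 0.373.
The smallest distance is between taxon1 and taxon2.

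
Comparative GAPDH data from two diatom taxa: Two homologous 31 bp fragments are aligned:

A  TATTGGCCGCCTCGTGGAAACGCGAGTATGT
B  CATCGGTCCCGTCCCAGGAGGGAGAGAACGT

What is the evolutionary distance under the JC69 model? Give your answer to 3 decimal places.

0.691

The sequences differ at 14 of 31 sites, so p = 14/31 ≈ 0.451613.
d = −(3/4) ln(1 − 4p/3) = −0.75 ln(1 − 0.602151) = −0.75 ln(0.397849)
  = −0.75 × (-0.921683) = 0.691262 substitutions/site.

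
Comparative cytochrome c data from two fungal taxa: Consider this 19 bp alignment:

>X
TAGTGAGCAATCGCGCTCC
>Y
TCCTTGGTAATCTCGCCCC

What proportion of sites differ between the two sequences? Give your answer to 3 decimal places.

0.368

The sequences differ at 7 of 19 positions (sites 2, 3, 5, 6, 8, 13, 17).
p = 7/19 = 0.368421… ≈ 0.368 (to 3 d.p.).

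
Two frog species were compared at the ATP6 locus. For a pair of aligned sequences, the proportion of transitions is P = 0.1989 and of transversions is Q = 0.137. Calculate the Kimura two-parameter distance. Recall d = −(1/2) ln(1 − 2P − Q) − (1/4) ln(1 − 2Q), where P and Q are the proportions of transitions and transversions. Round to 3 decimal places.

Under the Kimura two-parameter model, d = −½ ln(1 − 2P − Q) − ¼ ln(1 − 2Q).
1 − 2P − Q = 0.4652, giving −½ ln(0.4652) = 0.382644.
1 − 2Q = 0.726, giving −¼ ln(0.726) = 0.080051.
d = 0.382644 + 0.080051 = 0.462695.

0.463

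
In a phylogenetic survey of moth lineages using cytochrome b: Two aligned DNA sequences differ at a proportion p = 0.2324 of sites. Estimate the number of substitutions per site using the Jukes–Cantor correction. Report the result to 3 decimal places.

0.278

d = −(3/4) ln(1 − 4p/3) = −0.75 ln(1 − 0.309867) = −0.75 ln(0.690133)
  = −0.75 × (-0.370871) = 0.278153 substitutions/site.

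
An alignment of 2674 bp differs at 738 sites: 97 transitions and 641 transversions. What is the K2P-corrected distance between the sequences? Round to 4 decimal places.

P = 97/2674 ≈ 0.036275 and Q = 641/2674 ≈ 0.239716.
Under the Kimura two-parameter model, d = −½ ln(1 − 2P − Q) − ¼ ln(1 − 2Q).
1 − 2P − Q = 0.687734, giving −½ ln(0.687734) = 0.187177.
1 − 2Q = 0.520568, giving −¼ ln(0.520568) = 0.163209.
d = 0.187177 + 0.163209 = 0.350386.

0.3504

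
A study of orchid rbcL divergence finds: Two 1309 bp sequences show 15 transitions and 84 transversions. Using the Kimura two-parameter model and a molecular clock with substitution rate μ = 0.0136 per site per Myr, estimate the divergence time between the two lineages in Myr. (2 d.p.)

P = 15/1309 ≈ 0.011459 and Q = 84/1309 ≈ 0.064171.
Under the Kimura two-parameter model, d = −½ ln(1 − 2P − Q) − ¼ ln(1 − 2Q).
1 − 2P − Q = 0.912911, giving −½ ln(0.912911) = 0.045558.
1 − 2Q = 0.871658, giving −¼ ln(0.871658) = 0.034340.
d = 0.045558 + 0.034340 = 0.079898.
Under a molecular clock d = 2μt, so t = d/(2μ) = 0.079898 / (2 × 0.0136) = 2.94 Myr.

2.94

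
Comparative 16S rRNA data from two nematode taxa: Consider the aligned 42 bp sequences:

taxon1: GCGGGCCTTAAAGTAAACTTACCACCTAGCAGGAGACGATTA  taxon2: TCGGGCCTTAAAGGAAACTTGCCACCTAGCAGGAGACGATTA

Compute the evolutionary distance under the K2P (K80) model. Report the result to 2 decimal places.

Of 42 sites, 1 differences are transitions and 2 are transversions, so P = 1/42 ≈ 0.02381 and Q = 2/42 ≈ 0.047619.
Under the Kimura two-parameter model, d = −½ ln(1 − 2P − Q) − ¼ ln(1 − 2Q).
1 − 2P − Q = 0.904761, giving −½ ln(0.904761) = 0.050042.
1 − 2Q = 0.904762, giving −¼ ln(0.904762) = 0.025021.
d = 0.050042 + 0.025021 = 0.075063.

0.08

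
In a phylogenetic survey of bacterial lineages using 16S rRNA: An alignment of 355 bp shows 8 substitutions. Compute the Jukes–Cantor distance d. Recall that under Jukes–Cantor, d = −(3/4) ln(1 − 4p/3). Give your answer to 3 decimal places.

0.023

p = 8/355 ≈ 0.022535.
d = −(3/4) ln(1 − 4p/3) = −0.75 ln(1 − 0.030047) = −0.75 ln(0.969953)
  = −0.75 × (-0.030508) = 0.022881 substitutions/site.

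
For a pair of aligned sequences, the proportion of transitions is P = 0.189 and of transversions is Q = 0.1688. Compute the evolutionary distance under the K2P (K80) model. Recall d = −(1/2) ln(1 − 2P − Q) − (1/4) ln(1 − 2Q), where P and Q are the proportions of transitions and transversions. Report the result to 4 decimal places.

0.4987

Under the Kimura two-parameter model, d = −½ ln(1 − 2P − Q) − ¼ ln(1 − 2Q).
1 − 2P − Q = 0.4532, giving −½ ln(0.4532) = 0.395711.
1 − 2Q = 0.6624, giving −¼ ln(0.6624) = 0.102971.
d = 0.395711 + 0.102971 = 0.498682.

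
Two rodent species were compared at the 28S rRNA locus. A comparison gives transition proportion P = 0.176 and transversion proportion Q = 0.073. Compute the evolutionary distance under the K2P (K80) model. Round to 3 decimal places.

Under the Kimura two-parameter model, d = −½ ln(1 − 2P − Q) − ¼ ln(1 − 2Q).
1 − 2P − Q = 0.575, giving −½ ln(0.575) = 0.276693.
1 − 2Q = 0.854, giving −¼ ln(0.854) = 0.039456.
d = 0.276693 + 0.039456 = 0.316149.

0.316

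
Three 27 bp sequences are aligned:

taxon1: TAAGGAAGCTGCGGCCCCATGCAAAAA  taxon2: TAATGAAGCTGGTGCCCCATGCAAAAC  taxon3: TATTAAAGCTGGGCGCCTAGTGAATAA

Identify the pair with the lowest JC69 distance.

taxon1–taxon2: 4/27 differ, p = 0.148, d = 0.165.
taxon1–taxon3: 11/27 differ, p = 0.407, d = 0.588.
taxon2–taxon3: 11/27 differ, p = 0.407, d = 0.588.
The smallest distance is between taxon1 and taxon2.

taxon1 and taxon2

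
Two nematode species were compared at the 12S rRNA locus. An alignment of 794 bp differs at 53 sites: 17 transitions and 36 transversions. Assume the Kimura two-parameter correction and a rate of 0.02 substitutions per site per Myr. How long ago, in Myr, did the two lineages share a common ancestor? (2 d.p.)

P = 17/794 ≈ 0.021411 and Q = 36/794 ≈ 0.04534.
Under the Kimura two-parameter model, d = −½ ln(1 − 2P − Q) − ¼ ln(1 − 2Q).
1 − 2P − Q = 0.911838, giving −½ ln(0.911838) = 0.046146.
1 − 2Q = 0.90932, giving −¼ ln(0.90932) = 0.023765.
d = 0.046146 + 0.023765 = 0.069911.
Under a molecular clock d = 2μt, so t = d/(2μ) = 0.069911 / (2 × 0.02) = 1.75 Myr.

1.75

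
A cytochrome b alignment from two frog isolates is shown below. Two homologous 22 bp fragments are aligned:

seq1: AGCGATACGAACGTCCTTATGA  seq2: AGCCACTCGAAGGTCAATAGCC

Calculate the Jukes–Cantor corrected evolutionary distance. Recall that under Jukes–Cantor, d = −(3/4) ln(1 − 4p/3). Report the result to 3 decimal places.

0.591

The sequences differ at 9 of 22 sites (4, 6, 7, 12, 16, 17, 20, 21, 22), so p = 9/22 ≈ 0.409091.
d = −(3/4) ln(1 − 4p/3) = −0.75 ln(1 − 0.545455) = −0.75 ln(0.454545)
  = −0.75 × (-0.788458) = 0.591344 substitutions/site.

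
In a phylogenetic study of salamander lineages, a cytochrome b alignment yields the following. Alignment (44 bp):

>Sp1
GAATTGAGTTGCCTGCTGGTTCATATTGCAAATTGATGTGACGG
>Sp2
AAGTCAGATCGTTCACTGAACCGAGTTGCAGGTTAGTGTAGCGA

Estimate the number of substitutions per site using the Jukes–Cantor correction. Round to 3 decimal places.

The sequences differ at 24 of 44 sites, so p = 24/44 ≈ 0.545455.
d = −(3/4) ln(1 − 4p/3) = −0.75 ln(1 − 0.727273) = −0.75 ln(0.272727)
  = −0.75 × (-1.299284) = 0.974463 substitutions/site.

0.974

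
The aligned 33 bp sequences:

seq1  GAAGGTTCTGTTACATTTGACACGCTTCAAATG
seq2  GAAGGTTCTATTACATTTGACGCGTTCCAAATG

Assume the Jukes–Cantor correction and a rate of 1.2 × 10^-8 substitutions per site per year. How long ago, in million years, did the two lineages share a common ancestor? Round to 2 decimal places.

5.51

The sequences differ at 4 of 33 sites (10, 22, 25, 27), so p = 4/33 ≈ 0.121212.
d = −(3/4) ln(1 − 4p/3) = −0.75 ln(1 − 0.161616) = −0.75 ln(0.838384)
  = −0.75 × (-0.176279) = 0.132209 substitutions/site.
Under a molecular clock d = 2μt, so t = d/(2μ) = 0.132209 / (2 × 1.2 × 10^-8) = 5.51 million years.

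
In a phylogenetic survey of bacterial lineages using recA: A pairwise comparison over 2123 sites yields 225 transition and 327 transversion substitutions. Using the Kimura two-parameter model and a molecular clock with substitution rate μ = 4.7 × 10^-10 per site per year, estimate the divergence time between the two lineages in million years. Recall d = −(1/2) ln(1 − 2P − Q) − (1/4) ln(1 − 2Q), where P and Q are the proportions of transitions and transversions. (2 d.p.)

340.33

P = 225/2123 ≈ 0.105982 and Q = 327/2123 ≈ 0.154027.
Under the Kimura two-parameter model, d = −½ ln(1 − 2P − Q) − ¼ ln(1 − 2Q).
1 − 2P − Q = 0.634009, giving −½ ln(0.634009) = 0.227846.
1 − 2Q = 0.691946, giving −¼ ln(0.691946) = 0.092062.
d = 0.227846 + 0.092062 = 0.319908.
Under a molecular clock d = 2μt, so t = d/(2μ) = 0.319908 / (2 × 4.7 × 10^-10) = 340.33 million years.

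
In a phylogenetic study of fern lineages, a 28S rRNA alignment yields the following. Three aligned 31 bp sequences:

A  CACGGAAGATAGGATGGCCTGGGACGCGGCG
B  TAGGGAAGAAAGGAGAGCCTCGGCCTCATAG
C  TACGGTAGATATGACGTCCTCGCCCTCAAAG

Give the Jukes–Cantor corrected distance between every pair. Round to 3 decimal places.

d(A,B) = 0.481, d(A,C) = 0.544, d(B,C) = 0.367

A–B: 11/31 sites differ → p ≈ 0.354839, d = −0.75 ln(1 − 0.473119) = 0.480585 ≈ 0.481.
A–C: 12/31 sites differ → p ≈ 0.387097, d = −0.75 ln(1 − 0.516129) = 0.544453 ≈ 0.544.
B–C: 9/31 sites differ → p ≈ 0.290323, d = −0.75 ln(1 − 0.387097) = 0.367161 ≈ 0.367.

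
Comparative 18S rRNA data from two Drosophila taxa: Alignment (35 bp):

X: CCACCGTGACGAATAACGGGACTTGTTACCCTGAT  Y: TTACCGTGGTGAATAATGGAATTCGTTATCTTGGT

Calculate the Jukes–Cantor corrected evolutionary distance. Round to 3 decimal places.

The sequences differ at 11 of 35 sites, so p = 11/35 ≈ 0.314286.
d = −(3/4) ln(1 − 4p/3) = −0.75 ln(1 − 0.419048) = −0.75 ln(0.580952)
  = −0.75 × (-0.543087) = 0.407315 substitutions/site.

0.407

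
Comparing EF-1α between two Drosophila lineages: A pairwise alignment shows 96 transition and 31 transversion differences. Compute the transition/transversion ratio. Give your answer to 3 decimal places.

R = 96/31 = 3.096774… ≈ 3.097 (to 3 d.p.).

3.097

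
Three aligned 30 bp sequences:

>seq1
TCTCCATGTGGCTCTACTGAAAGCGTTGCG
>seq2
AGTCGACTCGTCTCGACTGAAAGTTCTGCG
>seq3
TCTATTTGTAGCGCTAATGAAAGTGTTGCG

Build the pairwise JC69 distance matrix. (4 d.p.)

d(seq1,seq2) = 0.5034, d(seq1,seq3) = 0.2795, d(seq2,seq3) = 0.8240

seq1–seq2: 11/30 sites differ → p ≈ 0.366667, d = −0.75 ln(1 − 0.488889) = 0.503376 ≈ 0.5034.
seq1–seq3: 7/30 sites differ → p ≈ 0.233333, d = −0.75 ln(1 − 0.311111) = 0.279506 ≈ 0.2795.
seq2–seq3: 15/30 sites differ → p = 0.5, d = −0.75 ln(1 − 0.666667) = 0.823960 ≈ 0.8240.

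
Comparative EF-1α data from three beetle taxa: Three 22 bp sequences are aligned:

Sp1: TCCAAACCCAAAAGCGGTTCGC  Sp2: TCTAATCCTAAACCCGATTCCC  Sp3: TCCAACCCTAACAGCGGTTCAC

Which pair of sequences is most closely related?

Sp1–Sp2: 7/22 differ, p = 0.318, d = 0.414.
Sp1–Sp3: 4/22 differ, p = 0.182, d = 0.208.
Sp2–Sp3: 7/22 differ, p = 0.318, d = 0.414.
The smallest distance is between Sp1 and Sp3.

Sp1 and Sp3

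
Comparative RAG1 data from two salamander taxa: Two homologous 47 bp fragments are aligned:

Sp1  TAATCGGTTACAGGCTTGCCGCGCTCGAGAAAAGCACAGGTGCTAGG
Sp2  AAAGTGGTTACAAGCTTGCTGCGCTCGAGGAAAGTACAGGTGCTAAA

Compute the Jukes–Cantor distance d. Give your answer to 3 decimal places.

The sequences differ at 9 of 47 sites (1, 4, 5, 13, 20, 30, 35, 46, 47), so p = 9/47 ≈ 0.191489.
d = −(3/4) ln(1 − 4p/3) = −0.75 ln(1 − 0.255319) = −0.75 ln(0.744681)
  = −0.75 × (-0.294799) = 0.221099 substitutions/site.

0.221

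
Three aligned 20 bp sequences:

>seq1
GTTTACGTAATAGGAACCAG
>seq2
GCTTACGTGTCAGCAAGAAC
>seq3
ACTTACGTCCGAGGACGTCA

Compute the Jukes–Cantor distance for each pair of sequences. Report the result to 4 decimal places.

seq1–seq2: 8/20 sites differ → p = 0.4, d = −0.75 ln(1 − 0.533333) = 0.571605 ≈ 0.5716.
seq1–seq3: 10/20 sites differ → p = 0.5, d = −0.75 ln(1 − 0.666667) = 0.823960 ≈ 0.8240.
seq2–seq3: 9/20 sites differ → p = 0.45, d = −0.75 ln(1 − 0.6) = 0.687218 ≈ 0.6872.

d(seq1,seq2) = 0.5716, d(seq1,seq3) = 0.8240, d(seq2,seq3) = 0.6872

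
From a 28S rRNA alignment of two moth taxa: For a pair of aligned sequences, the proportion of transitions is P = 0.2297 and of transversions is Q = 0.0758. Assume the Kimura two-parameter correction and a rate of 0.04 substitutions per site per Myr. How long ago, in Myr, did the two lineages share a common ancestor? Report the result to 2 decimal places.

5.30

Under the Kimura two-parameter model, d = −½ ln(1 − 2P − Q) − ¼ ln(1 − 2Q).
1 − 2P − Q = 0.4648, giving −½ ln(0.4648) = 0.383074.
1 − 2Q = 0.8484, giving −¼ ln(0.8484) = 0.041101.
d = 0.383074 + 0.041101 = 0.424175.
Under a molecular clock d = 2μt, so t = d/(2μ) = 0.424175 / (2 × 0.04) = 5.30 Myr.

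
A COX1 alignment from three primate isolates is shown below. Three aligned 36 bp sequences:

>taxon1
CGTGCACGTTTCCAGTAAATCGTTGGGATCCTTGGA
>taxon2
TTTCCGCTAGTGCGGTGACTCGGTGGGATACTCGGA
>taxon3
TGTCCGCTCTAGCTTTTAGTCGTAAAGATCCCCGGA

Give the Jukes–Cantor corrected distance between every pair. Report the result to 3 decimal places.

d(taxon1,taxon2) = 0.548, d(taxon1,taxon3) = 0.673, d(taxon2,taxon3) = 0.548

taxon1–taxon2: 14/36 sites differ → p ≈ 0.388889, d = −0.75 ln(1 − 0.518519) = 0.548166 ≈ 0.548.
taxon1–taxon3: 16/36 sites differ → p ≈ 0.444444, d = −0.75 ln(1 − 0.592592) = 0.673455 ≈ 0.673.
taxon2–taxon3: 14/36 sites differ → p ≈ 0.388889, d = −0.75 ln(1 − 0.518519) = 0.548166 ≈ 0.548.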